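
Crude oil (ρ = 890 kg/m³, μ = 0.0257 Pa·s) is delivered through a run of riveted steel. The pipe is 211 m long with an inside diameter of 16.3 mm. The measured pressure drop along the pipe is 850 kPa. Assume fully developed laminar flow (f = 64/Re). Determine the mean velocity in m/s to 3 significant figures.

For laminar flow, f = 64/Re with Re = ρVD/μ, so Darcy-Weisbach reduces to ΔP = 32μLV/D². Solving for V: V = ΔP·D²/(32μL) = 8.5e+05·(0.0163)²/(32·0.0257·211) = 1.301 m/s.
Check: Re = ρVD/μ = 890·1.301·0.0163/0.0257 = 734.6 < 2300, so the laminar assumption holds.

V ≈ 1.30 m/s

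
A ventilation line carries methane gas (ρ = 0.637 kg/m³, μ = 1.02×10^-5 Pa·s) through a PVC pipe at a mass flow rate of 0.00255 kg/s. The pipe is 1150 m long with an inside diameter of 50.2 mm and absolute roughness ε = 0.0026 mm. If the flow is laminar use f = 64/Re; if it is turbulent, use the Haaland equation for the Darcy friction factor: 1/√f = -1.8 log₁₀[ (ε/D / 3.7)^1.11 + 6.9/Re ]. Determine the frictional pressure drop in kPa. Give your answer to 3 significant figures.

A = πD²/4 = π(0.0502)²/4 = 0.001979 m²; mean velocity V = ṁ/(ρA) = 0.00255/(0.637 · 0.001979) = 2.023 m/s.
Reynolds number Re = ρVD/μ = 0.637 · 2.023 · 0.0502 / 1.02e-05 = 6341.
Re > 4000 → turbulent. Relative roughness ε/D = 2.6e-06/0.0502 = 5.18e-05. Haaland: 1/√f = -1.8 log₁₀[(5.18e-05/3.7)^1.11 + 6.9/6341] = -1.8 log₁₀[4.09e-06 + 0.00109] = 5.331, so f = 0.03519.
Darcy-Weisbach: ΔP = f(L/D)(ρV²/2) = 0.03519·(1150/0.0502)·(0.637·2.023²/2) = 0.03519·2.291e+04·1.303 = 1050 Pa.
ΔP = 1050 Pa = 1.05 kPa.

ΔP ≈ 1.05 kPa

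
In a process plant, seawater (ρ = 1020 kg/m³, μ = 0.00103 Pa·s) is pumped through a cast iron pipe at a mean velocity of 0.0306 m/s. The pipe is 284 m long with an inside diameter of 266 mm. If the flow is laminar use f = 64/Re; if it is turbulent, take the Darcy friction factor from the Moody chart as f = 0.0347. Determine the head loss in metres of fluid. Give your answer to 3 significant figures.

h_f ≈ 0.00177 m

Reynolds number Re = ρVD/μ = 1020 · 0.0306 · 0.266 / 0.00103 = 8061.
Re > 4000 → turbulent; use the Moody-chart value f = 0.0347.
Darcy-Weisbach: ΔP = f(L/D)(ρV²/2) = 0.0347·(284/0.266)·(1020·0.0306²/2) = 0.0347·1068·0.4775 = 17.69 Pa.
Head loss h_f = ΔP/(ρg) = 17.69/(1020·9.81) = 0.00177 m.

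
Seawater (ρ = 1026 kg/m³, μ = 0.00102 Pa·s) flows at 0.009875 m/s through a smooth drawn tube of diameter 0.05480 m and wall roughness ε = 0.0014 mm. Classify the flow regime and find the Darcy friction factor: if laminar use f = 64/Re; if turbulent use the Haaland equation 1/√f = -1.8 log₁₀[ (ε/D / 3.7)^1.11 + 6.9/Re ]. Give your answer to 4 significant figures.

f ≈ 0.1176

Re = ρVD/μ = 1026·0.009875·0.0548/0.00102 = 544.3.
Re < 2300 → laminar, so f = 64/Re = 0.1176 (roughness is irrelevant in laminar flow).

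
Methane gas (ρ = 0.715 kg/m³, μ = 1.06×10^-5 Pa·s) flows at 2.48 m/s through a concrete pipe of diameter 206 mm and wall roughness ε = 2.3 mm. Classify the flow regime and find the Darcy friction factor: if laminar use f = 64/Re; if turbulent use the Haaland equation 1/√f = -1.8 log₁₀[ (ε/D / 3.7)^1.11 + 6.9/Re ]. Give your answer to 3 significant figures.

Re = ρVD/μ = 0.715·2.48·0.206/1.06e-05 = 3.446e+04.
Re > 4000 → turbulent. ε/D = 0.0023/0.206 = 0.0112; Haaland: 1/√f = -1.8 log₁₀[0.00159 + 0.0002] = 4.943, so f = 0.04093.

f ≈ 0.0409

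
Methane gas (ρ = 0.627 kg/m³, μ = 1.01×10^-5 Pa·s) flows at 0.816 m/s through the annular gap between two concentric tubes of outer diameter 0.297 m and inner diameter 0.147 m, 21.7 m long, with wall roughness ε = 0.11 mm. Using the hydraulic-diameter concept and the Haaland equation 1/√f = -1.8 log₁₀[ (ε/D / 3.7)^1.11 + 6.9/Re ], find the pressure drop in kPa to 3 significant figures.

ΔP ≈ 0.00103 kPa

Hydraulic diameter D_h = 4A/P = D_o - D_i = 0.297 - 0.147 = 0.15 m.
Re = ρVD_h/μ = 0.627·0.816·0.15/1.01e-05 = 7598.
ε/D_h = 0.00011/0.15 = 0.000733; Haaland gives 1/√f = -1.8 log₁₀[7.76e-05+0.000908] = 5.411, so f = 0.03415.
ΔP = f(L/D_h)(ρV²/2) = 0.03415·21.7/0.15·0.2087 = 1.031 Pa.
ΔP = 0.00103 kPa.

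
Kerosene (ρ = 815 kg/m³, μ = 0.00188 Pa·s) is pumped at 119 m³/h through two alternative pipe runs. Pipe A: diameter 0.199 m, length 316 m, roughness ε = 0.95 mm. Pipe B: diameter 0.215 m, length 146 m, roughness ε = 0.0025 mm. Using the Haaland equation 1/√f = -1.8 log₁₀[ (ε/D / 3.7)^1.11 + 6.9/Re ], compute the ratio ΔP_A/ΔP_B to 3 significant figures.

ΔP_A/ΔP_B ≈ 5.33

Pipe A: V = Q/A = 0.03306/0.0311 = 1.063 m/s; Re = 9.169e+04; ε/D = 0.00477; Haaland → f = 0.03096; ΔP_A = f(L/D)(ρV²/2) = 2.263e+04 Pa.
Pipe B: V = Q/A = 0.03306/0.03631 = 0.9105 m/s; Re = 8.486e+04; ε/D = 1.16e-05; Haaland → f = 0.01849; ΔP_B = f(L/D)(ρV²/2) = 4241 Pa.
ΔP_A/ΔP_B = 2.263e+04/4241 = 5.33.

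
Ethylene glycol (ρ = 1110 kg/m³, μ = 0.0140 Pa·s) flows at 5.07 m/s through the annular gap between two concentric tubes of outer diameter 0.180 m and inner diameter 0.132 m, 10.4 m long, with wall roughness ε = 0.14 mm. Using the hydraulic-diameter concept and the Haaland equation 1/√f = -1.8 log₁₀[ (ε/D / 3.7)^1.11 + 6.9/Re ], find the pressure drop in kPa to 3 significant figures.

ΔP ≈ 96.5 kPa

Hydraulic diameter D_h = 4A/P = D_o - D_i = 0.18 - 0.132 = 0.048 m.
Re = ρVD_h/μ = 1110·5.07·0.048/0.014 = 1.929e+04.
ε/D_h = 0.00014/0.048 = 0.00292; Haaland gives 1/√f = -1.8 log₁₀[0.000359+0.000358] = 5.66, so f = 0.03121.
ΔP = f(L/D_h)(ρV²/2) = 0.03121·10.4/0.048·1.427e+04 = 9.648e+04 Pa.
ΔP = 96.5 kPa.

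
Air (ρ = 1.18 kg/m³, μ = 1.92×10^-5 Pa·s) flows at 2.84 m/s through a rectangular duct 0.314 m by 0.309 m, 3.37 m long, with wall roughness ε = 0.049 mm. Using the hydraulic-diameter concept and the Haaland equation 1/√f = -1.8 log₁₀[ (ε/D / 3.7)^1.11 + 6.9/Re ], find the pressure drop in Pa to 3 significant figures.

ΔP ≈ 1.07 Pa

Hydraulic diameter D_h = 4A/P = 4·(0.314·0.309)/(2·(0.314+0.309)) = 0.3881/1.246 = 0.3115 m.
Re = ρVD_h/μ = 1.18·2.84·0.3115/1.92e-05 = 5.437e+04.
ε/D_h = 4.9e-05/0.3115 = 0.000157; Haaland gives 1/√f = -1.8 log₁₀[1.41e-05+0.000127] = 6.932, so f = 0.02081.
ΔP = f(L/D_h)(ρV²/2) = 0.02081·3.37/0.3115·4.759 = 1.072 Pa.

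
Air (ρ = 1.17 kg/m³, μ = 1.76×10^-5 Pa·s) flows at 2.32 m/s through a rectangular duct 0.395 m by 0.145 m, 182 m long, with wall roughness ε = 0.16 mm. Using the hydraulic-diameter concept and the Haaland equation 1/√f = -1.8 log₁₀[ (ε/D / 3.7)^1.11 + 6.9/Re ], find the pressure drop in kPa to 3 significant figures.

Hydraulic diameter D_h = 4A/P = 4·(0.395·0.145)/(2·(0.395+0.145)) = 0.2291/1.08 = 0.2121 m.
Re = ρVD_h/μ = 1.17·2.32·0.2121/1.76e-05 = 3.272e+04.
ε/D_h = 0.00016/0.2121 = 0.000754; Haaland gives 1/√f = -1.8 log₁₀[8e-05+0.000211] = 6.365, so f = 0.02468.
ΔP = f(L/D_h)(ρV²/2) = 0.02468·182/0.2121·3.149 = 66.68 Pa.
ΔP = 0.0667 kPa.

ΔP ≈ 0.0667 kPa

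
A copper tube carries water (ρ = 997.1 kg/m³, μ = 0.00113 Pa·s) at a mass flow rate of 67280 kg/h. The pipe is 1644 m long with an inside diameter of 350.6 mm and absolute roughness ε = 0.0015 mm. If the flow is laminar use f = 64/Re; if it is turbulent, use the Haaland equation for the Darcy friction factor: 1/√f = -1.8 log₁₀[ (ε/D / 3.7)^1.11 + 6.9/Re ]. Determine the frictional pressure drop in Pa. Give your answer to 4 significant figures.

ΔP ≈ 1753 Pa

ṁ = 67280 kg/h = 67280/3600 = 18.69 kg/s.
A = πD²/4 = π(0.3506)²/4 = 0.09654 m²; mean velocity V = ṁ/(ρA) = 18.69/(997.1 · 0.09654) = 0.1941 m/s.
Reynolds number Re = ρVD/μ = 997.1 · 0.1941 · 0.3506 / 0.00113 = 6.006e+04.
Re > 4000 → turbulent. Relative roughness ε/D = 1.5e-06/0.3506 = 4.28e-06. Haaland: 1/√f = -1.8 log₁₀[(4.28e-06/3.7)^1.11 + 6.9/6.006e+04] = -1.8 log₁₀[2.57e-07 + 0.000115] = 7.09, so f = 0.01989.
Darcy-Weisbach: ΔP = f(L/D)(ρV²/2) = 0.01989·(1644/0.3506)·(997.1·0.1941²/2) = 0.01989·4689·18.79 = 1753 Pa.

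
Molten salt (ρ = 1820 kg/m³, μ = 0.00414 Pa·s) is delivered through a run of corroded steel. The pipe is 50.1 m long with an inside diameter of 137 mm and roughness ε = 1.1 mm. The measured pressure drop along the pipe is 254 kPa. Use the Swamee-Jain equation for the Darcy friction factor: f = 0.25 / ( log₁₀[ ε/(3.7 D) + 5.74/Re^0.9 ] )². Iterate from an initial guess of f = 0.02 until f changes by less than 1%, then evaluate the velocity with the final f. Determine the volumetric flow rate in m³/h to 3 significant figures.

Rearranging Darcy-Weisbach: V = √(2·ΔP·D/(f·L·ρ)). With ε/D = 0.0011/0.137 = 0.00803, iterate starting from f = 0.02:
  f = 0.02 → V = √(2·2.54e+05·0.137/(0.02·50.1·1820)) = 6.178 m/s; Re = ρVD/μ = 3.721e+05; f → 0.03553
  f = 0.03553 → V = 4.635 m/s; Re = 2.791e+05; f → 0.03562
Converged (Δf/f < 1%). With the final f = 0.03562: V = √(2·2.54e+05·0.137/(0.03562·50.1·1820)) = 4.629 m/s.
Q = V·A = 4.629·(π/4·0.137²) = 0.06824 m³/s = 246 m³/h.

Q ≈ 246 m³/h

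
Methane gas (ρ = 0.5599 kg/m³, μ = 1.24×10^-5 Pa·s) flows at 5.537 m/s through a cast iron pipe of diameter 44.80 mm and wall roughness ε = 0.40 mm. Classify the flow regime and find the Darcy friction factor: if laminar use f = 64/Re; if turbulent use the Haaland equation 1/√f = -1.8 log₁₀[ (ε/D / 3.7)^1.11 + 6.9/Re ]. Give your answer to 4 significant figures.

f ≈ 0.04139

Re = ρVD/μ = 0.5599·5.537·0.0448/1.24e-05 = 1.12e+04.
Re > 4000 → turbulent. ε/D = 0.0004/0.0448 = 0.00893; Haaland: 1/√f = -1.8 log₁₀[0.00124 + 0.000616] = 4.915, so f = 0.04139.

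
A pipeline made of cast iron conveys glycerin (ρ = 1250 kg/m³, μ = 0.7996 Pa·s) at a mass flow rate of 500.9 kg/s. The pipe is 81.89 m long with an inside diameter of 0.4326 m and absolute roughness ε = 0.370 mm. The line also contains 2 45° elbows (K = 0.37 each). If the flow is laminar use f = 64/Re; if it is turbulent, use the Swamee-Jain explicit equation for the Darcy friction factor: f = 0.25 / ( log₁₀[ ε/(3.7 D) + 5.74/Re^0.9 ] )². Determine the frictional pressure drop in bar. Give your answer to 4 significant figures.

ΔP ≈ 0.3396 bar

A = πD²/4 = π(0.4326)²/4 = 0.147 m²; mean velocity V = ṁ/(ρA) = 500.9/(1250 · 0.147) = 2.726 m/s.
Reynolds number Re = ρVD/μ = 1250 · 2.726 · 0.4326 / 0.8 = 1844.
Re < 2300 → laminar flow, so f = 64/Re = 64/1844 = 0.03471 (the turbulent correlation is not needed).
Total minor-loss coefficient ΣK = 2·0.37 = 0.74.
ΔP = [f·L/D + ΣK]·(ρV²/2) = [0.03471·81.89/0.4326 + 0.74]·(1250·2.726²/2) = [6.571 + 0.74]·4646 = 3.396e+04 Pa.
ΔP = 3.396e+04 Pa = 0.3396 bar.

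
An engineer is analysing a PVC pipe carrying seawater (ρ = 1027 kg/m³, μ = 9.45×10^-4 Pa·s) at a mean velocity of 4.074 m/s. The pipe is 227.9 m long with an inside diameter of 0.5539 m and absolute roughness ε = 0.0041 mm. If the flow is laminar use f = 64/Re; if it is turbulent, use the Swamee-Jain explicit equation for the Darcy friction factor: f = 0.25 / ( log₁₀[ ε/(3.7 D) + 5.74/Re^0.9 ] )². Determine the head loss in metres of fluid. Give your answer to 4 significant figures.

h_f ≈ 3.604 m

Reynolds number Re = ρVD/μ = 1027 · 4.074 · 0.5539 / 0.000945 = 2.452e+06.
Re > 4000 → turbulent. Relative roughness ε/D = 4.1e-06/0.5539 = 7.4e-06. Swamee-Jain: f = 0.25/(log₁₀[7.4e-06/3.7 + 5.74/2.452e+06^0.9])² = 0.25/(log₁₀[2e-06 + 1.02e-05])² = 0.25/(-4.914)² = 0.01035.
Darcy-Weisbach: ΔP = f(L/D)(ρV²/2) = 0.01035·(227.9/0.5539)·(1027·4.074²/2) = 0.01035·411.4·8523 = 3.631e+04 Pa.
Head loss h_f = ΔP/(ρg) = 3.631e+04/(1027·9.81) = 3.604 m.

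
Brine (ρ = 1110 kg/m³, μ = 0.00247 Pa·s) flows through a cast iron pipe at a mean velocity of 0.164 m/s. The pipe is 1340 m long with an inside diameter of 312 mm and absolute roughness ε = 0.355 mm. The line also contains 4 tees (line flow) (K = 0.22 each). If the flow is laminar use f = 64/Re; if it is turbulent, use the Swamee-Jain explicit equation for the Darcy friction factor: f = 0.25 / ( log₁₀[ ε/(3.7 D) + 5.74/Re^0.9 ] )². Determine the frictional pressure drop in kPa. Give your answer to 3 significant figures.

ΔP ≈ 1.79 kPa

Reynolds number Re = ρVD/μ = 1110 · 0.164 · 0.312 / 0.00247 = 2.299e+04.
Re > 4000 → turbulent. Relative roughness ε/D = 0.000355/0.312 = 0.00114. Swamee-Jain: f = 0.25/(log₁₀[0.00114/3.7 + 5.74/2.299e+04^0.9])² = 0.25/(log₁₀[0.000308 + 0.000681])² = 0.25/(-3.005)² = 0.02769.
Total minor-loss coefficient ΣK = 4·0.22 = 0.88.
ΔP = [f·L/D + ΣK]·(ρV²/2) = [0.02769·1340/0.312 + 0.88]·(1110·0.164²/2) = [118.9 + 0.88]·14.93 = 1788 Pa.
ΔP = 1788 Pa = 1.79 kPa.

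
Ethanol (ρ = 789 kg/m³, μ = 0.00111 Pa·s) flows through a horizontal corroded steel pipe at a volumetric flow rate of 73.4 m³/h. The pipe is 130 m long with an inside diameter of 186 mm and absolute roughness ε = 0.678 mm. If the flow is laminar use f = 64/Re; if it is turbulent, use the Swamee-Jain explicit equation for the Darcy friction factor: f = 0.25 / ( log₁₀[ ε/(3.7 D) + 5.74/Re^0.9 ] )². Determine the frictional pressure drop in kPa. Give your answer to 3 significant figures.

ΔP ≈ 4.51 kPa

Q = 73.4 m³/h = 73.4/3600 = 0.02039 m³/s.
Cross-sectional area A = πD²/4 = π(0.186)²/4 = 0.02717 m²; mean velocity V = Q/A = 0.02039/0.02717 = 0.7504 m/s.
Reynolds number Re = ρVD/μ = 789 · 0.7504 · 0.186 / 0.00111 = 9.921e+04.
Re > 4000 → turbulent. Relative roughness ε/D = 0.000678/0.186 = 0.00365. Swamee-Jain: f = 0.25/(log₁₀[0.00365/3.7 + 5.74/9.921e+04^0.9])² = 0.25/(log₁₀[0.000985 + 0.000183])² = 0.25/(-2.933)² = 0.02907.
Darcy-Weisbach: ΔP = f(L/D)(ρV²/2) = 0.02907·(130/0.186)·(789·0.7504²/2) = 0.02907·698.9·222.1 = 4513 Pa.
ΔP = 4513 Pa = 4.51 kPa.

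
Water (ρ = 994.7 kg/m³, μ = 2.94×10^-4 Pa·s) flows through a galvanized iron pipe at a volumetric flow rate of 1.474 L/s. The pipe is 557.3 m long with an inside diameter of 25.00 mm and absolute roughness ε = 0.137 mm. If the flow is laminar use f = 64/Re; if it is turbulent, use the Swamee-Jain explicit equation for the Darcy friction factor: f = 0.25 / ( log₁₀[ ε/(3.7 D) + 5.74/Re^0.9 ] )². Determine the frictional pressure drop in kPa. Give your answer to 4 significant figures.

Q = 1.474 L/s = 1.474/1000 = 0.001474 m³/s.
Cross-sectional area A = πD²/4 = π(0.025)²/4 = 0.0004909 m²; mean velocity V = Q/A = 0.001474/0.0004909 = 3.003 m/s.
Reynolds number Re = ρVD/μ = 994.7 · 3.003 · 0.025 / 0.000294 = 2.54e+05.
Re > 4000 → turbulent. Relative roughness ε/D = 0.000137/0.025 = 0.00548. Swamee-Jain: f = 0.25/(log₁₀[0.00548/3.7 + 5.74/2.54e+05^0.9])² = 0.25/(log₁₀[0.00148 + 7.84e-05])² = 0.25/(-2.807)² = 0.03173.
Darcy-Weisbach: ΔP = f(L/D)(ρV²/2) = 0.03173·(557.3/0.025)·(994.7·3.003²/2) = 0.03173·2.229e+04·4485 = 3.172e+06 Pa.
ΔP = 3.172e+06 Pa = 3172 kPa.

ΔP ≈ 3172 kPa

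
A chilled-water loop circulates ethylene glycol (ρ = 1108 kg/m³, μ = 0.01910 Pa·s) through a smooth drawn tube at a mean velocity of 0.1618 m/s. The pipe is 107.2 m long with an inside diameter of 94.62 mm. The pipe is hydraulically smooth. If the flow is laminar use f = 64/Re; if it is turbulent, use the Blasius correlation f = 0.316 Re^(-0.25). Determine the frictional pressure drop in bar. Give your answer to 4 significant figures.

ΔP ≈ 0.01184 bar

Reynolds number Re = ρVD/μ = 1108 · 0.1618 · 0.09462 / 0.0191 = 888.1.
Re < 2300 → laminar flow, so f = 64/Re = 64/888.1 = 0.07206 (the turbulent correlation is not needed).
Darcy-Weisbach: ΔP = f(L/D)(ρV²/2) = 0.07206·(107.2/0.09462)·(1108·0.1618²/2) = 0.07206·1133·14.5 = 1184 Pa.
ΔP = 1184 Pa = 0.01184 bar.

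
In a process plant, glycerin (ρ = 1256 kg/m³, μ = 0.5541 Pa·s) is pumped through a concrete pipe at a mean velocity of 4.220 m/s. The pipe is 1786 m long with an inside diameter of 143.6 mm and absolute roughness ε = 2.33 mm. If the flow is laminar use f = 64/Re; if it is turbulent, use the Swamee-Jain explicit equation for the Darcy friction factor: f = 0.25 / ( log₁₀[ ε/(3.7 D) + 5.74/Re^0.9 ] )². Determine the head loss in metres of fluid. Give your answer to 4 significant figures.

h_f ≈ 526.0 m

Reynolds number Re = ρVD/μ = 1256 · 4.22 · 0.1436 / 0.554 = 1374.
Re < 2300 → laminar flow, so f = 64/Re = 64/1374 = 0.04659 (the turbulent correlation is not needed).
Darcy-Weisbach: ΔP = f(L/D)(ρV²/2) = 0.04659·(1786/0.1436)·(1256·4.22²/2) = 0.04659·1.244e+04·1.118e+04 = 6.481e+06 Pa.
Head loss h_f = ΔP/(ρg) = 6.481e+06/(1256·9.81) = 526.0 m.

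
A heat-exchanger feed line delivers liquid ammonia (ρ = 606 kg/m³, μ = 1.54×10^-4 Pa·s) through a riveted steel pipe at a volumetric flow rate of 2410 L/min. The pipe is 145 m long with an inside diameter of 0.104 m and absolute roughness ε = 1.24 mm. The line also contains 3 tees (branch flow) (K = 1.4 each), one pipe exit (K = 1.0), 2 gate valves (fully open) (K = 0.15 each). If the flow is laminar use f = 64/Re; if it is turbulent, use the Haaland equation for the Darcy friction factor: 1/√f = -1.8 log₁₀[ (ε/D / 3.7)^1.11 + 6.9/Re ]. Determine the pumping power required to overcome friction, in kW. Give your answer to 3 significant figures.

Q = 2410 L/min = 2410/60000 = 0.04017 m³/s.
Cross-sectional area A = πD²/4 = π(0.104)²/4 = 0.008495 m²; mean velocity V = Q/A = 0.04017/0.008495 = 4.728 m/s.
Reynolds number Re = ρVD/μ = 606 · 4.728 · 0.104 / 0.000154 = 1.935e+06.
Re > 4000 → turbulent. Relative roughness ε/D = 0.00124/0.104 = 0.0119. Haaland: 1/√f = -1.8 log₁₀[(0.0119/3.7)^1.11 + 6.9/1.935e+06] = -1.8 log₁₀[0.00171 + 3.57e-06] = 4.977, so f = 0.04037.
Total minor-loss coefficient ΣK = 3·1.4 + 1·1 + 2·0.15 = 5.5.
ΔP = [f·L/D + ΣK]·(ρV²/2) = [0.04037·145/0.104 + 5.5]·(606·4.728²/2) = [56.29 + 5.5]·6774 = 4.185e+05 Pa.
Pumping power P = QΔP = 0.04017·4.185e+05 = 16810 W = 16.8 kW.

P ≈ 16.8 kW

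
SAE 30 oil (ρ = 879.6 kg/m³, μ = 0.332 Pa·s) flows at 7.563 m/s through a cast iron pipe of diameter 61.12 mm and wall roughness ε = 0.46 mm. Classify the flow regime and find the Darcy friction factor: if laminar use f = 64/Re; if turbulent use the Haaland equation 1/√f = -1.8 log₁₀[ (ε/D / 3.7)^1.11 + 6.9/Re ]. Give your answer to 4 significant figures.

Re = ρVD/μ = 879.6·7.563·0.06112/0.332 = 1225.
Re < 2300 → laminar, so f = 64/Re = 0.05226 (roughness is irrelevant in laminar flow).

f ≈ 0.05226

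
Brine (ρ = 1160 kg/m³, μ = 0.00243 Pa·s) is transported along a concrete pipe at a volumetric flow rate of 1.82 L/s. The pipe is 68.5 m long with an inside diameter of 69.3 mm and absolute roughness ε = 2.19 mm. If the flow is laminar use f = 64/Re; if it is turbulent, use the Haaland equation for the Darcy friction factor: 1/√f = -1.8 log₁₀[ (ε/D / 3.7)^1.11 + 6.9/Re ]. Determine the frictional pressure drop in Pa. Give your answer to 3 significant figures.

ΔP ≈ 8060 Pa

Q = 1.82 L/s = 1.82/1000 = 0.00182 m³/s.
Cross-sectional area A = πD²/4 = π(0.0693)²/4 = 0.003772 m²; mean velocity V = Q/A = 0.00182/0.003772 = 0.4825 m/s.
Reynolds number Re = ρVD/μ = 1160 · 0.4825 · 0.0693 / 0.00243 = 1.596e+04.
Re > 4000 → turbulent. Relative roughness ε/D = 0.00219/0.0693 = 0.0316. Haaland: 1/√f = -1.8 log₁₀[(0.0316/3.7)^1.11 + 6.9/1.596e+04] = -1.8 log₁₀[0.00506 + 0.000432] = 4.069, so f = 0.06041.
Darcy-Weisbach: ΔP = f(L/D)(ρV²/2) = 0.06041·(68.5/0.0693)·(1160·0.4825²/2) = 0.06041·988.5·135 = 8063 Pa.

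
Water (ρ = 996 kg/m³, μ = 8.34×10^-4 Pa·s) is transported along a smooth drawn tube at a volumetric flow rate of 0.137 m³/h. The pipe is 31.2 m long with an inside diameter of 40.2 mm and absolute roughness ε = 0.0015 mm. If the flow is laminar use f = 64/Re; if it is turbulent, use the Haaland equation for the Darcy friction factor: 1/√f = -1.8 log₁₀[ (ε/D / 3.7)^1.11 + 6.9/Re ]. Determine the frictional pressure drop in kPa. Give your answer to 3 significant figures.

Q = 0.137 m³/h = 0.137/3600 = 3.806e-05 m³/s.
Cross-sectional area A = πD²/4 = π(0.0402)²/4 = 0.001269 m²; mean velocity V = Q/A = 3.806e-05/0.001269 = 0.02998 m/s.
Reynolds number Re = ρVD/μ = 996 · 0.02998 · 0.0402 / 0.000834 = 1439.
Re < 2300 → laminar flow, so f = 64/Re = 64/1439 = 0.04446 (the turbulent correlation is not needed).
Darcy-Weisbach: ΔP = f(L/D)(ρV²/2) = 0.04446·(31.2/0.0402)·(996·0.02998²/2) = 0.04446·776.1·0.4477 = 15.45 Pa.
ΔP = 15.45 Pa = 0.0154 kPa.

ΔP ≈ 0.0154 kPa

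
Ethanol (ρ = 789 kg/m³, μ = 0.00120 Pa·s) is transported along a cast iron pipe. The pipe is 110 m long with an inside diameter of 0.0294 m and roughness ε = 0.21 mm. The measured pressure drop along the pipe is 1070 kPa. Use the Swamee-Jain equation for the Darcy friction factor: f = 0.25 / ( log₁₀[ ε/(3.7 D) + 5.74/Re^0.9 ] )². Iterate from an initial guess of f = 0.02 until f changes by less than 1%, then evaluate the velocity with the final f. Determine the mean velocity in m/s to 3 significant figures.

V ≈ 4.55 m/s

Rearranging Darcy-Weisbach: V = √(2·ΔP·D/(f·L·ρ)). With ε/D = 0.00021/0.0294 = 0.00714, iterate starting from f = 0.02:
  f = 0.02 → V = √(2·1.07e+06·0.0294/(0.02·110·789)) = 6.02 m/s; Re = ρVD/μ = 1.164e+05; f → 0.0348
  f = 0.0348 → V = 4.564 m/s; Re = 8.822e+04; f → 0.03505
Converged (Δf/f < 1%). With the final f = 0.03505: V = √(2·1.07e+06·0.0294/(0.03505·110·789)) = 4.548 m/s.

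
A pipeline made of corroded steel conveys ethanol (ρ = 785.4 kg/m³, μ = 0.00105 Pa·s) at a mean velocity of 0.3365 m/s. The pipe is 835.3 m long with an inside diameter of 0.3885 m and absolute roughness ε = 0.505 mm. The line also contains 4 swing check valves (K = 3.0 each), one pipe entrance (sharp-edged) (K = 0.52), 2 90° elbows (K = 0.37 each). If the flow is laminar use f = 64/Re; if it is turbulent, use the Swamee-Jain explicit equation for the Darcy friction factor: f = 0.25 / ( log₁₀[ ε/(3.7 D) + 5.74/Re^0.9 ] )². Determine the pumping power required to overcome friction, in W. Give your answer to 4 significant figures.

Reynolds number Re = ρVD/μ = 785.4 · 0.3365 · 0.3885 / 0.00105 = 9.779e+04.
Re > 4000 → turbulent. Relative roughness ε/D = 0.000505/0.3885 = 0.0013. Swamee-Jain: f = 0.25/(log₁₀[0.0013/3.7 + 5.74/9.779e+04^0.9])² = 0.25/(log₁₀[0.000351 + 0.000185])² = 0.25/(-3.27)² = 0.02337.
Total minor-loss coefficient ΣK = 4·3 + 1·0.52 + 2·0.37 = 13.3.
ΔP = [f·L/D + ΣK]·(ρV²/2) = [0.02337·835.3/0.3885 + 13.3]·(785.4·0.3365²/2) = [50.26 + 13.3]·44.47 = 2824 Pa.
Q = V·A = 0.3365·0.1185 = 0.03989 m³/s.
Pumping power P = QΔP = 0.03989·2824 = 112.66 W = 112.7 W.

P ≈ 112.7 W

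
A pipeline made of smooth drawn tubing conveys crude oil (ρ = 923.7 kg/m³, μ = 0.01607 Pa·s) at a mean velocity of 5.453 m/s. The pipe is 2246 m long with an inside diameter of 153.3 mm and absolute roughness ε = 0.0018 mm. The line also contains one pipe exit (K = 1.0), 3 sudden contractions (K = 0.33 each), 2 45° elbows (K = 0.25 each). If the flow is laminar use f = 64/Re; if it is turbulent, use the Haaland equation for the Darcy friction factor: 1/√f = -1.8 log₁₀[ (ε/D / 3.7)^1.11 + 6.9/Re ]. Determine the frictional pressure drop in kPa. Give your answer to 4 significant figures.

ΔP ≈ 4245 kPa

Reynolds number Re = ρVD/μ = 923.7 · 5.453 · 0.1533 / 0.0161 = 4.805e+04.
Re > 4000 → turbulent. Relative roughness ε/D = 1.8e-06/0.1533 = 1.17e-05. Haaland: 1/√f = -1.8 log₁₀[(1.17e-05/3.7)^1.11 + 6.9/4.805e+04] = -1.8 log₁₀[7.88e-07 + 0.000144] = 6.913, so f = 0.02093.
Total minor-loss coefficient ΣK = 1·1 + 3·0.33 + 2·0.25 = 2.49.
ΔP = [f·L/D + ΣK]·(ρV²/2) = [0.02093·2246/0.1533 + 2.49]·(923.7·5.453²/2) = [306.6 + 2.49]·1.373e+04 = 4.245e+06 Pa.
ΔP = 4.245e+06 Pa = 4245 kPa.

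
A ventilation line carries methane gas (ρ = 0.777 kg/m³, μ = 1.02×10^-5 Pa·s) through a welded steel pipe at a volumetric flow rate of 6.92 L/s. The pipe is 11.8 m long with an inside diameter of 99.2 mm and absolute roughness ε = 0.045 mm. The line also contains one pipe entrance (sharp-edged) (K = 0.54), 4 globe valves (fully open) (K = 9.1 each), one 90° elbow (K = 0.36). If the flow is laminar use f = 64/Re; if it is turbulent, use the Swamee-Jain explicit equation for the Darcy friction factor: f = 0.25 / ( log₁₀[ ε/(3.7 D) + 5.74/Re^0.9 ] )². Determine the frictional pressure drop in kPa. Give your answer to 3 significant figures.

Q = 6.92 L/s = 6.92/1000 = 0.00692 m³/s.
Cross-sectional area A = πD²/4 = π(0.0992)²/4 = 0.007729 m²; mean velocity V = Q/A = 0.00692/0.007729 = 0.8954 m/s.
Reynolds number Re = ρVD/μ = 0.777 · 0.8954 · 0.0992 / 1.02e-05 = 6766.
Re > 4000 → turbulent. Relative roughness ε/D = 4.5e-05/0.0992 = 0.000454. Swamee-Jain: f = 0.25/(log₁₀[0.000454/3.7 + 5.74/6766^0.9])² = 0.25/(log₁₀[0.000123 + 0.00205])² = 0.25/(-2.663)² = 0.03525.
Total minor-loss coefficient ΣK = 1·0.54 + 4·9.1 + 1·0.36 = 37.3.
ΔP = [f·L/D + ΣK]·(ρV²/2) = [0.03525·11.8/0.0992 + 37.3]·(0.777·0.8954²/2) = [4.193 + 37.3]·0.3114 = 12.92 Pa.
ΔP = 12.92 Pa = 0.0129 kPa.

ΔP ≈ 0.0129 kPa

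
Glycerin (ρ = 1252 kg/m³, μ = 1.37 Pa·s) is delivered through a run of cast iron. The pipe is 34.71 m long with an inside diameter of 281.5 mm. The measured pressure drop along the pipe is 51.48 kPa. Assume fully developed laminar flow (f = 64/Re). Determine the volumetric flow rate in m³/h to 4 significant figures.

Q ≈ 600.6 m³/h

For laminar flow, f = 64/Re with Re = ρVD/μ, so Darcy-Weisbach reduces to ΔP = 32μLV/D². Solving for V: V = ΔP·D²/(32μL) = 5.148e+04·(0.2815)²/(32·1.37·34.71) = 2.681 m/s.
Check: Re = ρVD/μ = 1252·2.681·0.2815/1.37 = 689.7 < 2300, so the laminar assumption holds.
Q = V·A = 2.681·(π/4·0.2815²) = 0.1668 m³/s = 600.6 m³/h.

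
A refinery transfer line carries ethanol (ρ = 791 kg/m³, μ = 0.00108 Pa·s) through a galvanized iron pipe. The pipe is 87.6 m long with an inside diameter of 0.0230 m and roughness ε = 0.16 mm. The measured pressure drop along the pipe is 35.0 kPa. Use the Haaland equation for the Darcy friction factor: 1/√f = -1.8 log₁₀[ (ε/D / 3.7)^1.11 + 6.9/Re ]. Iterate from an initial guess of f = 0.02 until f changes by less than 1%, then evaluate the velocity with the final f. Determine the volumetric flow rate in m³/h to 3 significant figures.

Rearranging Darcy-Weisbach: V = √(2·ΔP·D/(f·L·ρ)). With ε/D = 0.00016/0.023 = 0.00696, iterate starting from f = 0.02:
  f = 0.02 → V = √(2·3.5e+04·0.023/(0.02·87.6·791)) = 1.078 m/s; Re = ρVD/μ = 1.816e+04; f → 0.03725
  f = 0.03725 → V = 0.7898 m/s; Re = 1.33e+04; f → 0.03839
  f = 0.03839 → V = 0.7779 m/s; Re = 1.31e+04; f → 0.03846
Converged (Δf/f < 1%). With the final f = 0.03846: V = √(2·3.5e+04·0.023/(0.03846·87.6·791)) = 0.7773 m/s.
Q = V·A = 0.7773·(π/4·0.023²) = 0.0003229 m³/s = 1.16 m³/h.

Q ≈ 1.16 m³/h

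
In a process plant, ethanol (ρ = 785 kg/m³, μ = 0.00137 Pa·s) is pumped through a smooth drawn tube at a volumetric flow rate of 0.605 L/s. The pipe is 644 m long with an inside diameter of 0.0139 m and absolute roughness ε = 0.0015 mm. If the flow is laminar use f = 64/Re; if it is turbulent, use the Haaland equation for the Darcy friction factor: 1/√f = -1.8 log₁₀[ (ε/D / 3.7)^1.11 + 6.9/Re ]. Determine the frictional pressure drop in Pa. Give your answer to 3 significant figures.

Q = 0.605 L/s = 0.605/1000 = 0.000605 m³/s.
Cross-sectional area A = πD²/4 = π(0.0139)²/4 = 0.0001517 m²; mean velocity V = Q/A = 0.000605/0.0001517 = 3.987 m/s.
Reynolds number Re = ρVD/μ = 785 · 3.987 · 0.0139 / 0.00137 = 3.175e+04.
Re > 4000 → turbulent. Relative roughness ε/D = 1.5e-06/0.0139 = 0.000108. Haaland: 1/√f = -1.8 log₁₀[(0.000108/3.7)^1.11 + 6.9/3.175e+04] = -1.8 log₁₀[9.25e-06 + 0.000217] = 6.561, so f = 0.02323.
Darcy-Weisbach: ΔP = f(L/D)(ρV²/2) = 0.02323·(644/0.0139)·(785·3.987²/2) = 0.02323·4.633e+04·6239 = 6.715e+06 Pa.

ΔP ≈ 6.72×10^6 Pa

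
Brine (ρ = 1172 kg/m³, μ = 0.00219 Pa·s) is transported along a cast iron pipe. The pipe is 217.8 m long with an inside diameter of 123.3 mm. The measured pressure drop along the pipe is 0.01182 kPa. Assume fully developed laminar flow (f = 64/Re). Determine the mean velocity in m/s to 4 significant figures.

V ≈ 0.01177 m/s

For laminar flow, f = 64/Re with Re = ρVD/μ, so Darcy-Weisbach reduces to ΔP = 32μLV/D². Solving for V: V = ΔP·D²/(32μL) = 11.82·(0.1233)²/(32·0.00219·217.8) = 0.01177 m/s.
Check: Re = ρVD/μ = 1172·0.01177·0.1233/0.00219 = 776.9 < 2300, so the laminar assumption holds.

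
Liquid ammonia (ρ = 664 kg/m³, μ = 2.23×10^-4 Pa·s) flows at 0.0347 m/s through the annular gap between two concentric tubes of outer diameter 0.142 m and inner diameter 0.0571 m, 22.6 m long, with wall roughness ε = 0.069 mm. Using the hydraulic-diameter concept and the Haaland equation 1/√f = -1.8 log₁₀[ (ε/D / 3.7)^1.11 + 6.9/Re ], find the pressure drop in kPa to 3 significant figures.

Hydraulic diameter D_h = 4A/P = D_o - D_i = 0.142 - 0.0571 = 0.0849 m.
Re = ρVD_h/μ = 664·0.0347·0.0849/0.000223 = 8772.
ε/D_h = 6.9e-05/0.0849 = 0.000813; Haaland gives 1/√f = -1.8 log₁₀[8.7e-05+0.000787] = 5.506, so f = 0.03299.
ΔP = f(L/D_h)(ρV²/2) = 0.03299·22.6/0.0849·0.3998 = 3.511 Pa.
ΔP = 0.00351 kPa.

ΔP ≈ 0.00351 kPa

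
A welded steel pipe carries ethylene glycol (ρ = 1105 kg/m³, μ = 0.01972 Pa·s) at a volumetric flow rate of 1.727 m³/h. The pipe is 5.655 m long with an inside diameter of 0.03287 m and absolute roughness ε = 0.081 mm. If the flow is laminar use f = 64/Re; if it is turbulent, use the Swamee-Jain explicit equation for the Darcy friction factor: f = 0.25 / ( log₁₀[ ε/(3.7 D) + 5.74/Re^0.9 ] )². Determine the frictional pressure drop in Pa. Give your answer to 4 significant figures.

Q = 1.727 m³/h = 1.727/3600 = 0.0004797 m³/s.
Cross-sectional area A = πD²/4 = π(0.03287)²/4 = 0.0008486 m²; mean velocity V = Q/A = 0.0004797/0.0008486 = 0.5653 m/s.
Reynolds number Re = ρVD/μ = 1105 · 0.5653 · 0.03287 / 0.0197 = 1041.
Re < 2300 → laminar flow, so f = 64/Re = 64/1041 = 0.06146 (the turbulent correlation is not needed).
Darcy-Weisbach: ΔP = f(L/D)(ρV²/2) = 0.06146·(5.655/0.03287)·(1105·0.5653²/2) = 0.06146·172·176.6 = 1867 Pa.

ΔP ≈ 1867 Pa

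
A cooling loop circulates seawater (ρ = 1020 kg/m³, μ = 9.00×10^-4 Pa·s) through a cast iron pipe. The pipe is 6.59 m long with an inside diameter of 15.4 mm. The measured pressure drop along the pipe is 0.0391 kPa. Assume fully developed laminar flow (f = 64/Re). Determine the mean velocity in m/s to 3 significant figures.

V ≈ 0.0489 m/s

For laminar flow, f = 64/Re with Re = ρVD/μ, so Darcy-Weisbach reduces to ΔP = 32μLV/D². Solving for V: V = ΔP·D²/(32μL) = 39.1·(0.0154)²/(32·0.0009·6.59) = 0.04886 m/s.
Check: Re = ρVD/μ = 1020·0.04886·0.0154/0.0009 = 852.7 < 2300, so the laminar assumption holds.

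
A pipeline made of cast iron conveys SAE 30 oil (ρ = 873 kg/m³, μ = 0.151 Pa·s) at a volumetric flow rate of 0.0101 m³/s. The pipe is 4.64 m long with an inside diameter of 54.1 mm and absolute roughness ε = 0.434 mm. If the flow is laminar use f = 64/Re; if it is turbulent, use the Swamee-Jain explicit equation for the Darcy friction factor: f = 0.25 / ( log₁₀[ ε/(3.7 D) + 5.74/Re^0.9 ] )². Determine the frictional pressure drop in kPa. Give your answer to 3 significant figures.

ΔP ≈ 33.7 kPa

Cross-sectional area A = πD²/4 = π(0.0541)²/4 = 0.002299 m²; mean velocity V = Q/A = 0.0101/0.002299 = 4.394 m/s.
Reynolds number Re = ρVD/μ = 873 · 4.394 · 0.0541 / 0.151 = 1374.
Re < 2300 → laminar flow, so f = 64/Re = 64/1374 = 0.04657 (the turbulent correlation is not needed).
Darcy-Weisbach: ΔP = f(L/D)(ρV²/2) = 0.04657·(4.64/0.0541)·(873·4.394²/2) = 0.04657·85.77·8427 = 3.366e+04 Pa.
ΔP = 3.366e+04 Pa = 33.7 kPa.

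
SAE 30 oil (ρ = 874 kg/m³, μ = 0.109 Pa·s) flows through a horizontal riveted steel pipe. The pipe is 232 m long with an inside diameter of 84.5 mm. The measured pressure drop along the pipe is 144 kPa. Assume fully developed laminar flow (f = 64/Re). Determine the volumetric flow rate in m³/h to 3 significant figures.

Q ≈ 25.7 m³/h

For laminar flow, f = 64/Re with Re = ρVD/μ, so Darcy-Weisbach reduces to ΔP = 32μLV/D². Solving for V: V = ΔP·D²/(32μL) = 1.44e+05·(0.0845)²/(32·0.109·232) = 1.271 m/s.
Check: Re = ρVD/μ = 874·1.271·0.0845/0.109 = 860.9 < 2300, so the laminar assumption holds.
Q = V·A = 1.271·(π/4·0.0845²) = 0.007125 m³/s = 25.7 m³/h.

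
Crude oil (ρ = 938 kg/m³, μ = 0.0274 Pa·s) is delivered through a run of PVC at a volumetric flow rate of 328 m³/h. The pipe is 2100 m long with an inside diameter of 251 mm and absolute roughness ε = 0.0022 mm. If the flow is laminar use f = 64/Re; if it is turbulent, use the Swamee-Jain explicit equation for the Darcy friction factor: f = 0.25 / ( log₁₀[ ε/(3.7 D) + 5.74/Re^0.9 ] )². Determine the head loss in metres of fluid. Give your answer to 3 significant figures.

Q = 328 m³/h = 328/3600 = 0.09111 m³/s.
Cross-sectional area A = πD²/4 = π(0.251)²/4 = 0.04948 m²; mean velocity V = Q/A = 0.09111/0.04948 = 1.841 m/s.
Reynolds number Re = ρVD/μ = 938 · 1.841 · 0.251 / 0.0274 = 1.582e+04.
Re > 4000 → turbulent. Relative roughness ε/D = 2.2e-06/0.251 = 8.76e-06. Swamee-Jain: f = 0.25/(log₁₀[8.76e-06/3.7 + 5.74/1.582e+04^0.9])² = 0.25/(log₁₀[2.37e-06 + 0.000954])² = 0.25/(-3.019)² = 0.02742.
Darcy-Weisbach: ΔP = f(L/D)(ρV²/2) = 0.02742·(2100/0.251)·(938·1.841²/2) = 0.02742·8367·1590 = 3.648e+05 Pa.
Head loss h_f = ΔP/(ρg) = 3.648e+05/(938·9.81) = 39.6 m.

h_f ≈ 39.6 m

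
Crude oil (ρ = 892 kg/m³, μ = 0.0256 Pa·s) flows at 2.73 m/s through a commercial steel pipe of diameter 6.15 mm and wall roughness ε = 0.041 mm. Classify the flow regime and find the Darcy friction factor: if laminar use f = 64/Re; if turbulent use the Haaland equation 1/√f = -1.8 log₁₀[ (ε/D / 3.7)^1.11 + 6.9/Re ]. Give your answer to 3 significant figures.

f ≈ 0.109

Re = ρVD/μ = 892·2.73·0.00615/0.0256 = 585.
Re < 2300 → laminar, so f = 64/Re = 0.1094 (roughness is irrelevant in laminar flow).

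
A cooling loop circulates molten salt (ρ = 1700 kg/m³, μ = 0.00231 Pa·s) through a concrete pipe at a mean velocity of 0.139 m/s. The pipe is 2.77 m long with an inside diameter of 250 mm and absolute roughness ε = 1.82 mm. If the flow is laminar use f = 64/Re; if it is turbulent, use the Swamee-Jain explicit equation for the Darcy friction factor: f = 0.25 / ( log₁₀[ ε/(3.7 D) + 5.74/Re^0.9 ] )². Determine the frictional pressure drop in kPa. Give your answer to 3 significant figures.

Reynolds number Re = ρVD/μ = 1700 · 0.139 · 0.25 / 0.00231 = 2.557e+04.
Re > 4000 → turbulent. Relative roughness ε/D = 0.00182/0.25 = 0.00728. Swamee-Jain: f = 0.25/(log₁₀[0.00728/3.7 + 5.74/2.557e+04^0.9])² = 0.25/(log₁₀[0.00197 + 0.000619])² = 0.25/(-2.587)² = 0.03735.
Darcy-Weisbach: ΔP = f(L/D)(ρV²/2) = 0.03735·(2.77/0.25)·(1700·0.139²/2) = 0.03735·11.08·16.42 = 6.796 Pa.
ΔP = 6.796 Pa = 0.00680 kPa.

ΔP ≈ 0.00680 kPa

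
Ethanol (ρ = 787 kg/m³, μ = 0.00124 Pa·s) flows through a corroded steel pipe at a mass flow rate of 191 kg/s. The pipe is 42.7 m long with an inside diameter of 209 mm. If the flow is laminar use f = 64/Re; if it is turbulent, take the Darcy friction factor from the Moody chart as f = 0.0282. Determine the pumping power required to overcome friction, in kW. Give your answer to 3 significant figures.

A = πD²/4 = π(0.209)²/4 = 0.03431 m²; mean velocity V = ṁ/(ρA) = 191/(787 · 0.03431) = 7.074 m/s.
Reynolds number Re = ρVD/μ = 787 · 7.074 · 0.209 / 0.00124 = 9.384e+05.
Re > 4000 → turbulent; use the Moody-chart value f = 0.0282.
Darcy-Weisbach: ΔP = f(L/D)(ρV²/2) = 0.0282·(42.7/0.209)·(787·7.074²/2) = 0.0282·204.3·1.969e+04 = 1.135e+05 Pa.
Q = ṁ/ρ = 191/787 = 0.2427 m³/s.
Pumping power P = QΔP = 0.2427·1.135e+05 = 27540 W = 27.5 kW.

P ≈ 27.5 kW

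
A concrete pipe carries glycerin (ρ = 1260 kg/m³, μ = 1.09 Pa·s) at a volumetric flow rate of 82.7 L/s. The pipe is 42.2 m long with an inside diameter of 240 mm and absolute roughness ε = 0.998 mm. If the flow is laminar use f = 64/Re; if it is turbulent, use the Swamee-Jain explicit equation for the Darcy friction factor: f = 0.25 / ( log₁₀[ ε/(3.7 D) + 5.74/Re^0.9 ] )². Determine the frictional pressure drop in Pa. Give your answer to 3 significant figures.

ΔP ≈ 46700 Pa

Q = 82.7 L/s = 82.7/1000 = 0.0827 m³/s.
Cross-sectional area A = πD²/4 = π(0.24)²/4 = 0.04524 m²; mean velocity V = Q/A = 0.0827/0.04524 = 1.828 m/s.
Reynolds number Re = ρVD/μ = 1260 · 1.828 · 0.24 / 1.09 = 507.2.
Re < 2300 → laminar flow, so f = 64/Re = 64/507.2 = 0.1262 (the turbulent correlation is not needed).
Darcy-Weisbach: ΔP = f(L/D)(ρV²/2) = 0.1262·(42.2/0.24)·(1260·1.828²/2) = 0.1262·175.8·2105 = 4.672e+04 Pa.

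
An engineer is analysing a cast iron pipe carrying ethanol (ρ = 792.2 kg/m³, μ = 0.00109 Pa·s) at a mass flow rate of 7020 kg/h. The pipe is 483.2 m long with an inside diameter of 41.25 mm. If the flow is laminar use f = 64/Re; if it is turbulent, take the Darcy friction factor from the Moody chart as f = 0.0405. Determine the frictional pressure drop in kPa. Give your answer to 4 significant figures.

ṁ = 7020 kg/h = 7020/3600 = 1.95 kg/s.
A = πD²/4 = π(0.04125)²/4 = 0.001336 m²; mean velocity V = ṁ/(ρA) = 1.95/(792.2 · 0.001336) = 1.842 m/s.
Reynolds number Re = ρVD/μ = 792.2 · 1.842 · 0.04125 / 0.00109 = 5.522e+04.
Re > 4000 → turbulent; use the Moody-chart value f = 0.0405.
Darcy-Weisbach: ΔP = f(L/D)(ρV²/2) = 0.0405·(483.2/0.04125)·(792.2·1.842²/2) = 0.0405·1.171e+04·1344 = 6.375e+05 Pa.
ΔP = 6.375e+05 Pa = 637.5 kPa.

ΔP ≈ 637.5 kPa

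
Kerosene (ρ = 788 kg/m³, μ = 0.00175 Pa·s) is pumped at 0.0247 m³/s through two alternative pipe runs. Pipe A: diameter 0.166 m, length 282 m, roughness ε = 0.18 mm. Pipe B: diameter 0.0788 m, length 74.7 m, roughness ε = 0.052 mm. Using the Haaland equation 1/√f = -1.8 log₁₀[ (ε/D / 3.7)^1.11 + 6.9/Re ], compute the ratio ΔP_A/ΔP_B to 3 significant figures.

ΔP_A/ΔP_B ≈ 0.105

Pipe A: V = Q/A = 0.0247/0.02164 = 1.141 m/s; Re = 8.531e+04; ε/D = 0.00108; Haaland → f = 0.02257; ΔP_A = f(L/D)(ρV²/2) = 1.968e+04 Pa.
Pipe B: V = Q/A = 0.0247/0.004877 = 5.065 m/s; Re = 1.797e+05; ε/D = 0.00066; Haaland → f = 0.01959; ΔP_B = f(L/D)(ρV²/2) = 1.877e+05 Pa.
ΔP_A/ΔP_B = 1.968e+04/1.877e+05 = 0.105.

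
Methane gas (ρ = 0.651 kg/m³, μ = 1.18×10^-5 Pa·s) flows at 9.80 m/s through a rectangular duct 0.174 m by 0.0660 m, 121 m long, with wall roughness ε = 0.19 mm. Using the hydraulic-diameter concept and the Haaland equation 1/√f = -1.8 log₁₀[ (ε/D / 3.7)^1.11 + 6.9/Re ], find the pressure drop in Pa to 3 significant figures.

ΔP ≈ 1030 Pa

Hydraulic diameter D_h = 4A/P = 4·(0.174·0.066)/(2·(0.174+0.066)) = 0.04594/0.48 = 0.0957 m.
Re = ρVD_h/μ = 0.651·9.8·0.0957/1.18e-05 = 5.174e+04.
ε/D_h = 0.00019/0.0957 = 0.00199; Haaland gives 1/√f = -1.8 log₁₀[0.000234+0.000133] = 6.182, so f = 0.02617.
ΔP = f(L/D_h)(ρV²/2) = 0.02617·121/0.0957·31.26 = 1034 Pa.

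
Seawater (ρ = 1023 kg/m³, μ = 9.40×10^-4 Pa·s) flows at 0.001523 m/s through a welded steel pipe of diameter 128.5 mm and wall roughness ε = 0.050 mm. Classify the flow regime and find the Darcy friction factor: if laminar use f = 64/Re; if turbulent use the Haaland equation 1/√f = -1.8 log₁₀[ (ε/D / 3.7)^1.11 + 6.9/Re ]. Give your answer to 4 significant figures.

f ≈ 0.3005

Re = ρVD/μ = 1023·0.001523·0.1285/0.00094 = 213.
Re < 2300 → laminar, so f = 64/Re = 0.3005 (roughness is irrelevant in laminar flow).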